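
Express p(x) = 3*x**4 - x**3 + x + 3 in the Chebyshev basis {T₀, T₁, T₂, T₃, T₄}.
(33/8)T₀ + (1/4)T₁ + (3/2)T₂ + (-1/4)T₃ + (3/8)T₄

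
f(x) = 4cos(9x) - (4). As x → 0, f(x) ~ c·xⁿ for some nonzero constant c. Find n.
2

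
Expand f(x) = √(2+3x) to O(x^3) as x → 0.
sqrt(2) + 3*sqrt(2)*x/4 - 9*sqrt(2)*x**2/32 + O(x**3)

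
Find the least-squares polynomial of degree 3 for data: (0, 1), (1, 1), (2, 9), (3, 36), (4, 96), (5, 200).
41/42 + (127/252)x + (-29/12)x² + (37/18)x³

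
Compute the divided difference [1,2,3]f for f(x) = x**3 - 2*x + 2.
6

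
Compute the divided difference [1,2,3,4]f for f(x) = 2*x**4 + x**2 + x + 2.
20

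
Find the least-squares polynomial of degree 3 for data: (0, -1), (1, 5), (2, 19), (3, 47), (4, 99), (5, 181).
-65/63 + (967/189)x + (-2/9)x² + (35/27)x³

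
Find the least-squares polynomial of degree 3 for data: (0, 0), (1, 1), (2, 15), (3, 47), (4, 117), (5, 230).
-5/42 + (89/252)x + (-7/12)x² + (35/18)x³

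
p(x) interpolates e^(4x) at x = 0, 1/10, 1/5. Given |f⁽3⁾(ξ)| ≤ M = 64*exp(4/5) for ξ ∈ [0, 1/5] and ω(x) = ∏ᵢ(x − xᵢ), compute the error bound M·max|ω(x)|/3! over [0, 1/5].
8*sqrt(3)*exp(4/5)/3375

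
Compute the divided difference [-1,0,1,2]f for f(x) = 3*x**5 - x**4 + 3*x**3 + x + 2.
16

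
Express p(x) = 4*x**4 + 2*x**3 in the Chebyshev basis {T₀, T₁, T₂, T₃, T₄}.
(3/2)T₀ + (3/2)T₁ + (2)T₂ + (1/2)T₃ + (1/2)T₄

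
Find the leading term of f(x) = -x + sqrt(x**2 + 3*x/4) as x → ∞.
3/8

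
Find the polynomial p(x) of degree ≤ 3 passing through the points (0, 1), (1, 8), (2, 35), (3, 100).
3*x**3 + x**2 + 3*x + 1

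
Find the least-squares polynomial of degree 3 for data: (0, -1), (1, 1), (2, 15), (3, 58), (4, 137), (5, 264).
-16/21 + (-25/9)x + (155/84)x² + (67/36)x³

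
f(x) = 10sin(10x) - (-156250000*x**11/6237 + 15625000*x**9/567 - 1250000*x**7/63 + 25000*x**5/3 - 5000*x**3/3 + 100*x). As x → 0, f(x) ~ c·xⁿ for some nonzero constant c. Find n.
13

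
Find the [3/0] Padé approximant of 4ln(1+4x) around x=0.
16*x*(16*x**2 - 6*x + 3)/3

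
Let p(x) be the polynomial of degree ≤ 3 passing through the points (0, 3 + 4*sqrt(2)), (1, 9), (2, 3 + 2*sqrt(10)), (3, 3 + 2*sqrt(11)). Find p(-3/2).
-543/8 - 35*sqrt(11)/8 + 105*sqrt(2)/4 + 135*sqrt(10)/8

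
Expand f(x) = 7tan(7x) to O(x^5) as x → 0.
49*x + 2401*x**3/3 + O(x**5)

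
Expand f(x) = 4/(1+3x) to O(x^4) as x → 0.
4 - 12*x + 36*x**2 - 108*x**3 + O(x**4)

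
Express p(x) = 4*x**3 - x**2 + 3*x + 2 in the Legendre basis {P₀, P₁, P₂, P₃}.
(5/3)P₀ + (27/5)P₁ + (-2/3)P₂ + (8/5)P₃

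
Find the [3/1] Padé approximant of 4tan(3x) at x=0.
36*x**3 + 12*x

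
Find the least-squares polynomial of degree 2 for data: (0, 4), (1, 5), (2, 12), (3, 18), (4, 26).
121/35 + (139/70)x + (13/14)x²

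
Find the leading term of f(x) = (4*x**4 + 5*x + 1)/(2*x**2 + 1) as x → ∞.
2*x**2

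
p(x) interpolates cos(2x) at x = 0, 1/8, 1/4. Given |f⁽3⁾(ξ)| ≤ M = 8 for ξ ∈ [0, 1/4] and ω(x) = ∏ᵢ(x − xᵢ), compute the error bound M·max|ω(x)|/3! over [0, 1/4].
sqrt(3)/1728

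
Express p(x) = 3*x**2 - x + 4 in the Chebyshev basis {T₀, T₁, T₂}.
(11/2)T₀ - T₁ + (3/2)T₂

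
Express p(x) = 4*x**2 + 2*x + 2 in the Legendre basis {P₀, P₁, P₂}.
(10/3)P₀ + (2)P₁ + (8/3)P₂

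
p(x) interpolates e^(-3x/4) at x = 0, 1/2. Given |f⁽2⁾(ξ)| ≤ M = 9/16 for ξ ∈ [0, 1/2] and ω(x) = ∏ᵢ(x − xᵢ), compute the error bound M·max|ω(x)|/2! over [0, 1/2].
9/512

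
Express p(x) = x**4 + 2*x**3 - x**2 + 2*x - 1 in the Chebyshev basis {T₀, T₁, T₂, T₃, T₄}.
(-9/8)T₀ + (7/2)T₁ + (1/2)T₃ + (1/8)T₄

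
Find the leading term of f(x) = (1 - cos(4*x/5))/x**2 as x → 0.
8/25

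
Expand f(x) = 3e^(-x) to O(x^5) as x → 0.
3 - 3*x + 3*x**2/2 - x**3/2 + x**4/8 + O(x**5)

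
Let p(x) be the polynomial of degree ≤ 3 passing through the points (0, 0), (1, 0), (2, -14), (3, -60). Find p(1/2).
5/8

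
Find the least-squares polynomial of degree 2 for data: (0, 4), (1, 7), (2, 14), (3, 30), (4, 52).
151/35 + (-107/70)x + (47/14)x²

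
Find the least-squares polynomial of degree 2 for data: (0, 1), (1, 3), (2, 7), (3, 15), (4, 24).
34/35 + (23/35)x + (9/7)x²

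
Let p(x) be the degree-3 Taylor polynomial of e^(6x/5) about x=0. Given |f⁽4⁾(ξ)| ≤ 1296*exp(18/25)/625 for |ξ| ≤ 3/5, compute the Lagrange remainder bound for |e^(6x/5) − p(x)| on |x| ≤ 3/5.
4374*exp(18/25)/390625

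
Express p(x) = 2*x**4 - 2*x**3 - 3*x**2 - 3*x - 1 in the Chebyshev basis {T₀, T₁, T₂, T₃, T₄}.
(-7/4)T₀ + (-9/2)T₁ + (-1/2)T₂ + (-1/2)T₃ + (1/4)T₄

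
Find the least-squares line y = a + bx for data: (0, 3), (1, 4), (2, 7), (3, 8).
a = 14/5, b = 9/5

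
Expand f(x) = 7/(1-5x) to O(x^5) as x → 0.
7 + 35*x + 175*x**2 + 875*x**3 + 4375*x**4 + O(x**5)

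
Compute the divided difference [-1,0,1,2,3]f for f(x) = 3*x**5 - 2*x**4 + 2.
13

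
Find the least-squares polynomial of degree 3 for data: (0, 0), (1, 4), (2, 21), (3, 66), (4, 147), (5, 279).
1/18 + (59/108)x + (41/36)x² + (107/54)x³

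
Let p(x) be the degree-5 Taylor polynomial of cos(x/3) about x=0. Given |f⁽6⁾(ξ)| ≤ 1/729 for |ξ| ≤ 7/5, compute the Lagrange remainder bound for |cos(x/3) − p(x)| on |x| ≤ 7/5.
117649/8201250000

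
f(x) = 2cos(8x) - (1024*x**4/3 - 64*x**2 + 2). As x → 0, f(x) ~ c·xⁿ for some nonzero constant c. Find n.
6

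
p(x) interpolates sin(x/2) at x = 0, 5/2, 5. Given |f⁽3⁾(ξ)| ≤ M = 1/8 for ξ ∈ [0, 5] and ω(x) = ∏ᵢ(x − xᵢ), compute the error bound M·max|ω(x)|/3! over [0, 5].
125*sqrt(3)/1728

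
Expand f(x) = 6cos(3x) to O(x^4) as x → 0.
6 - 27*x**2 + O(x**4)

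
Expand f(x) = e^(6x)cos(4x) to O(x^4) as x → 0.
1 + 6*x + 10*x**2 - 12*x**3 + O(x**4)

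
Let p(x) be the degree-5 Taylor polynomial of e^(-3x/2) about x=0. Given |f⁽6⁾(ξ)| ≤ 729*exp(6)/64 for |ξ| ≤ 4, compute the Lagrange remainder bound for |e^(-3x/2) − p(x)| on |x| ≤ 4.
324*exp(6)/5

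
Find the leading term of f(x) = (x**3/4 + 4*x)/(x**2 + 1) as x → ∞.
x/4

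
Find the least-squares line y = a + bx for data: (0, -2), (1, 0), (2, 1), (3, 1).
a = -3/2, b = 1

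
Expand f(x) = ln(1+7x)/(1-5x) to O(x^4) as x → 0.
7*x + 21*x**2/2 + 1001*x**3/6 + O(x**4)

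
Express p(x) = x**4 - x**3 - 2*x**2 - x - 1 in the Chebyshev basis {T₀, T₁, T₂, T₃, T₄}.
(-13/8)T₀ + (-7/4)T₁ + (-1/2)T₂ + (-1/4)T₃ + (1/8)T₄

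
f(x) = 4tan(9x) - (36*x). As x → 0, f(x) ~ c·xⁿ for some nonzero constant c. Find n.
3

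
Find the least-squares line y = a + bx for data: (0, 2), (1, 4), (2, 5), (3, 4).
a = 27/10, b = 7/10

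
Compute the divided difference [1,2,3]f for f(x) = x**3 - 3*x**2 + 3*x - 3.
3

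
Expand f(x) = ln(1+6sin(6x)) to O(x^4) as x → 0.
36*x - 648*x**2 + 15336*x**3 + O(x**4)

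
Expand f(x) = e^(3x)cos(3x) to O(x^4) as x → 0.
1 + 3*x - 9*x**3 + O(x**4)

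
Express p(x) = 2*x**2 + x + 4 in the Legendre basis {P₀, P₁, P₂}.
(14/3)P₀ + P₁ + (4/3)P₂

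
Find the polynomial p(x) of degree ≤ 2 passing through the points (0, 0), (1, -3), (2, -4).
x**2 - 4*x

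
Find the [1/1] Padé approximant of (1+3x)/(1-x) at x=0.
(3*x + 1)/(1 - x)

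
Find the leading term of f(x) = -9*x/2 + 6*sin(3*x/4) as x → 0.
-27*x**3/64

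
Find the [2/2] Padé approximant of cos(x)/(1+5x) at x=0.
(-295*x**2/588 + 5*x/294 + 1)/(x**2/12 + 1475*x/294 + 1)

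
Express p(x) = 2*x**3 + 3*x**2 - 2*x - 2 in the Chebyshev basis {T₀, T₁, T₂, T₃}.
(-1/2)T₀ + (-1/2)T₁ + (3/2)T₂ + (1/2)T₃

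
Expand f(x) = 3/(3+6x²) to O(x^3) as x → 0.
1 - 2*x**2 + O(x**3)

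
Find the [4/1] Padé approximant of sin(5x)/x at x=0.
625*x**4/24 - 125*x**2/6 + 5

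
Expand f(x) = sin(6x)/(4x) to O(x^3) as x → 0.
3/2 - 9*x**2 + O(x**3)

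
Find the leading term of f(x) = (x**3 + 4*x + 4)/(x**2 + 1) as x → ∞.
x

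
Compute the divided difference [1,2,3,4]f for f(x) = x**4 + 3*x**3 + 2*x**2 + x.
13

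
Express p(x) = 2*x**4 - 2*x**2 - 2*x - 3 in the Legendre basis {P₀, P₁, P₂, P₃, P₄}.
(-49/15)P₀ + (-2)P₁ + (-4/21)P₂ + (16/35)P₄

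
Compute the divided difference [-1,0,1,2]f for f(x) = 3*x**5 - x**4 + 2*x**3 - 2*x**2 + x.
15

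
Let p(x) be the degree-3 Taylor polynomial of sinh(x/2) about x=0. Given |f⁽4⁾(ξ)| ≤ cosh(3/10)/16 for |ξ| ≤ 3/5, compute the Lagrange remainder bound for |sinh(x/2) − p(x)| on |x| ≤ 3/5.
27*cosh(3/10)/80000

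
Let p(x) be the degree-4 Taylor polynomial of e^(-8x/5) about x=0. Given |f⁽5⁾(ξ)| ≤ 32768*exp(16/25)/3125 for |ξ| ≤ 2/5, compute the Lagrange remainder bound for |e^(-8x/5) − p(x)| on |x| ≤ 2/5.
131072*exp(16/25)/146484375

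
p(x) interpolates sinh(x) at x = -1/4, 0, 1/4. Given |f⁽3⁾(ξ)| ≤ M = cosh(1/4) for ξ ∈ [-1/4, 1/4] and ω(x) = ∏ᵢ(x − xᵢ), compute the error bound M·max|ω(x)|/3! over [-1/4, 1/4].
sqrt(3)*cosh(1/4)/1728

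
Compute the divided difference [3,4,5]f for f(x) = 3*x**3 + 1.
36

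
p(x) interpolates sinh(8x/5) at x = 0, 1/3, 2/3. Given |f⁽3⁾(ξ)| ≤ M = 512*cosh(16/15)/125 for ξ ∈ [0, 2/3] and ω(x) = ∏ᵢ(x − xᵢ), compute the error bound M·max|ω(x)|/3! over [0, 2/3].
512*sqrt(3)*cosh(16/15)/91125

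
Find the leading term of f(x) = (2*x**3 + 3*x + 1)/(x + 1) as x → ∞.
2*x**2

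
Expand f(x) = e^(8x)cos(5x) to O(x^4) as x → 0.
1 + 8*x + 39*x**2/2 - 44*x**3/3 + O(x**4)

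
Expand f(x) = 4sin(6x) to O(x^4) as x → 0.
24*x - 144*x**3 + O(x**4)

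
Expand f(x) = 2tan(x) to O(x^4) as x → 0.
2*x + 2*x**3/3 + O(x**4)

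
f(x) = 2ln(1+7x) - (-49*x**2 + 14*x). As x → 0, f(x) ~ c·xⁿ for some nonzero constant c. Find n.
3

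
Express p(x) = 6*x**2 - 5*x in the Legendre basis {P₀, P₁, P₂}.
(2)P₀ + (-5)P₁ + (4)P₂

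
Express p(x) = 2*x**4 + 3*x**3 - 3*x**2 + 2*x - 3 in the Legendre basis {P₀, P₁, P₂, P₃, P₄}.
(-18/5)P₀ + (19/5)P₁ + (-6/7)P₂ + (6/5)P₃ + (16/35)P₄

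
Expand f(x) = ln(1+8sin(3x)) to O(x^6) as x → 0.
24*x - 288*x**2 + 4572*x**3 - 82080*x**4 + 1571805*x**5 + O(x**6)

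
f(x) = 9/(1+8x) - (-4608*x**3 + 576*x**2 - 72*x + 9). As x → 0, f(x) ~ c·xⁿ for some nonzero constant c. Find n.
4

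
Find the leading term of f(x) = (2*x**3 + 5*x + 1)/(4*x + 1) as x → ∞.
x**2/2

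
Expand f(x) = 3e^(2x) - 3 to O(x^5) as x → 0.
6*x + 6*x**2 + 4*x**3 + 2*x**4 + O(x**5)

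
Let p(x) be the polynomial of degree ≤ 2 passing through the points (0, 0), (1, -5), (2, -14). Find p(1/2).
-2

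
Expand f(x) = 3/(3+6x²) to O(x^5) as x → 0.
1 - 2*x**2 + 4*x**4 + O(x**5)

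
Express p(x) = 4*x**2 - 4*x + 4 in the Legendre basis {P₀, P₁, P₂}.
(16/3)P₀ + (-4)P₁ + (8/3)P₂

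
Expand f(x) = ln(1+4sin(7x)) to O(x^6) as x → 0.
28*x - 392*x**2 + 21266*x**3/3 - 441784*x**4/3 + 19580155*x**5/6 + O(x**6)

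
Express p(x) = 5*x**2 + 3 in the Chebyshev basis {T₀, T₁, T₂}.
(11/2)T₀ + (5/2)T₂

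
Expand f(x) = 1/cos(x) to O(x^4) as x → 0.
1 + x**2/2 + O(x**4)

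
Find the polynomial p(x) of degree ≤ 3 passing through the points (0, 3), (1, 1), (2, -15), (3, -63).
-3*x**3 + 2*x**2 - x + 3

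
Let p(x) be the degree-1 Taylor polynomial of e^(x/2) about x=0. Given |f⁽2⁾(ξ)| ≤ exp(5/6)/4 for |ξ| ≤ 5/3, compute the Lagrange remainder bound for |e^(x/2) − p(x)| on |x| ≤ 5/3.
25*exp(5/6)/72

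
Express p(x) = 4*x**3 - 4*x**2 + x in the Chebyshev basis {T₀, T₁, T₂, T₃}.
(-2)T₀ + (4)T₁ + (-2)T₂ + T₃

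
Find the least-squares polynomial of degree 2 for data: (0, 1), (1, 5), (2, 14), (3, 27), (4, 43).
4/5 + (13/5)x + (2)x²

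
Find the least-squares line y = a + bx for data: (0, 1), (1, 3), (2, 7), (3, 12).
a = 1/5, b = 37/10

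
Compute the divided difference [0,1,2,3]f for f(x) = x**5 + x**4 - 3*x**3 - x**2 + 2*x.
28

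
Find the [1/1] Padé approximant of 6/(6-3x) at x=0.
1/(1 - x/2)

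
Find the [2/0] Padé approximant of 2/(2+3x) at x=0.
9*x**2/4 - 3*x/2 + 1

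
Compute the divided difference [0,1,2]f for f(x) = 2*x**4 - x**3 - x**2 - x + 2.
10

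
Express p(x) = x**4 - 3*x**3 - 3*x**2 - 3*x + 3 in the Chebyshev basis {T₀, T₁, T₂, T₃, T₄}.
(15/8)T₀ + (-21/4)T₁ - T₂ + (-3/4)T₃ + (1/8)T₄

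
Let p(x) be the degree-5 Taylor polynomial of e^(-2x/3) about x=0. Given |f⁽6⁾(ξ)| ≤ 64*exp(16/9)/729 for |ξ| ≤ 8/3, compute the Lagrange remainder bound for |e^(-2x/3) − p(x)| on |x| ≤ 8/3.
1048576*exp(16/9)/23914845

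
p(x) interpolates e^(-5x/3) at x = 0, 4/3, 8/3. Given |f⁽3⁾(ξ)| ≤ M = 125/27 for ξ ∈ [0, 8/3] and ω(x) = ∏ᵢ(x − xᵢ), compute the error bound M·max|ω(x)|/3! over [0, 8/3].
8000*sqrt(3)/19683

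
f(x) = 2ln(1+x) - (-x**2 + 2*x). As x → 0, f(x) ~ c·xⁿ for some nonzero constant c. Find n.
3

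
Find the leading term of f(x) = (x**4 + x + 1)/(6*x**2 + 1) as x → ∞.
x**2/6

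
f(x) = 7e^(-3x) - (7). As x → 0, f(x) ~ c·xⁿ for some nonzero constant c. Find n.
1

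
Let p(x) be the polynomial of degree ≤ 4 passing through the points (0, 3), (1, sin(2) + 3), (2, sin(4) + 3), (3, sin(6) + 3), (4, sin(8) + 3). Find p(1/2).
7*sin(6)/32 - 5*sin(8)/128 - 35*sin(4)/64 + 35*sin(2)/32 + 3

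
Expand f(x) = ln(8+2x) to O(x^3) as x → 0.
log(8) + x/4 - x**2/32 + O(x**3)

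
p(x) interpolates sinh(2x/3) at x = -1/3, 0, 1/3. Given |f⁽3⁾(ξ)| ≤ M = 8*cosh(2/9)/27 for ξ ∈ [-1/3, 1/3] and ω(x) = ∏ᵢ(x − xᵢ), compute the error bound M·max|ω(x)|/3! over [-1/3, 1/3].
8*sqrt(3)*cosh(2/9)/19683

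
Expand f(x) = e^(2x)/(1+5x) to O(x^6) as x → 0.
1 - 3*x + 17*x**2 - 251*x**3/3 + 419*x**4 - 31421*x**5/15 + O(x**6)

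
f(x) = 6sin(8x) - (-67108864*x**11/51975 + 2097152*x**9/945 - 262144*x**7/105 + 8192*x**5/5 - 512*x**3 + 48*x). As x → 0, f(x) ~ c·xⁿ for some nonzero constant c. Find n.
13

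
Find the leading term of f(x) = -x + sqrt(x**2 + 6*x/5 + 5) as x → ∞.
3/5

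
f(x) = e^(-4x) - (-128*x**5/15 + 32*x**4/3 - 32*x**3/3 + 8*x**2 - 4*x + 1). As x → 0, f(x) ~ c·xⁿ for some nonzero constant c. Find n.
6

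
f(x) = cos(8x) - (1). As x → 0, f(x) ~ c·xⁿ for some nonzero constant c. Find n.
2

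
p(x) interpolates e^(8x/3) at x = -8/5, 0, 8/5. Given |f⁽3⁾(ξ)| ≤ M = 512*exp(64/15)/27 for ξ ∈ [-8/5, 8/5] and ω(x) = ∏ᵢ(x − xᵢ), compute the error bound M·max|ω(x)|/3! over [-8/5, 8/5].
262144*sqrt(3)*exp(64/15)/91125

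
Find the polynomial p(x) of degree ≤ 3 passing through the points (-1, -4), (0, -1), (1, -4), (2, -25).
-2*x**3 - 3*x**2 + 2*x - 1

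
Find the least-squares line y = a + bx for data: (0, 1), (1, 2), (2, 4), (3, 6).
a = 7/10, b = 17/10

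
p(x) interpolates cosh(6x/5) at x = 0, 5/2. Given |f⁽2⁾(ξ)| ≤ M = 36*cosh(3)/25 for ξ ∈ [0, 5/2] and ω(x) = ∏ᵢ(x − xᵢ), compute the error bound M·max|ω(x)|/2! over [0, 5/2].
9*cosh(3)/8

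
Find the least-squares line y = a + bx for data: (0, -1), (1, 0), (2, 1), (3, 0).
a = -3/5, b = 2/5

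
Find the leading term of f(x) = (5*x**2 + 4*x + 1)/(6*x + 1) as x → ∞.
5*x/6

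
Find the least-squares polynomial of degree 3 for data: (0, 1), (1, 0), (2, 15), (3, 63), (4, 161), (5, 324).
67/63 + (-755/189)x + (1/63)x² + (74/27)x³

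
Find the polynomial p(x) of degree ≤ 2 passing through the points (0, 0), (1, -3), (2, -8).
-x**2 - 2*x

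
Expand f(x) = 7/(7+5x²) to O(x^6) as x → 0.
1 - 5*x**2/7 + 25*x**4/49 + O(x**6)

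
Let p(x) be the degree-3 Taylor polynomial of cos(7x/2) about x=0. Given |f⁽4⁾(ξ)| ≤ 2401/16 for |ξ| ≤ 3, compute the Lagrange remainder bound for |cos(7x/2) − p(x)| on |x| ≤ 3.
64827/128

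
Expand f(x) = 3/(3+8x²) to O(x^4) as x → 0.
1 - 8*x**2/3 + O(x**4)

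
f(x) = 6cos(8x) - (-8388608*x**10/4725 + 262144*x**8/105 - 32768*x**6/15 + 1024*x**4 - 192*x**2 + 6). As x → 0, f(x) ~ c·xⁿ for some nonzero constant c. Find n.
12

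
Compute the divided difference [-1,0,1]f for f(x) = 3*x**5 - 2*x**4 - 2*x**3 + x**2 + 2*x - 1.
-1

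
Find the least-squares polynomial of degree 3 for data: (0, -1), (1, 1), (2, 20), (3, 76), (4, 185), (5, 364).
-55/63 + (-367/189)x + (125/252)x² + (313/108)x³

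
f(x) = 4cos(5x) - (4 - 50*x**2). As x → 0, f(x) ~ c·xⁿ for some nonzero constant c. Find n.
4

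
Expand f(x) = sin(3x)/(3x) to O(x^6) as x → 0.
1 - 3*x**2/2 + 27*x**4/40 + O(x**6)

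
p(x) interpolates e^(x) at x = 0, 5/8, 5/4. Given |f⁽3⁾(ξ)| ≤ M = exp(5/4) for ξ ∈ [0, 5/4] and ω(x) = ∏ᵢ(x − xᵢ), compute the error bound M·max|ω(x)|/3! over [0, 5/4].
125*sqrt(3)*exp(5/4)/13824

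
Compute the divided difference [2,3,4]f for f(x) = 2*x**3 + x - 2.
18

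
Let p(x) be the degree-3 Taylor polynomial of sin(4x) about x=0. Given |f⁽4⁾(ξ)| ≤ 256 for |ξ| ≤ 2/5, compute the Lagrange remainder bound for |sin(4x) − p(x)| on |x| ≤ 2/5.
512/1875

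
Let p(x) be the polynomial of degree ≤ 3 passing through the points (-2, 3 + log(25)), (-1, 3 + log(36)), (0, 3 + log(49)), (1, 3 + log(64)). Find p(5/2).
3 + log(3101843146481947279097856*2**(1/4)*3**(7/8)*5**(5/8)*7**(3/8)/598691348064270045003125)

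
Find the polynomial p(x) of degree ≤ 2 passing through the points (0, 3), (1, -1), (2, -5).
3 - 4*x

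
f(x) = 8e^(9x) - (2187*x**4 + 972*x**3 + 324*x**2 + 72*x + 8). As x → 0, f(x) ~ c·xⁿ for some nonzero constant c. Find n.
5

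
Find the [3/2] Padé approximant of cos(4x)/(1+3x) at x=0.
(56*x**3 - 56*x**2/3 - 3*x + 1)/(1 - 59*x**2/3)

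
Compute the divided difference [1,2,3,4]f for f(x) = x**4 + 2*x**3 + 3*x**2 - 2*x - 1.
12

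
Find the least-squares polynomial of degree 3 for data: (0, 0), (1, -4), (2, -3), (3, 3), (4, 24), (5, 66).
-17/63 + (-326/189)x + (-265/126)x² + (55/54)x³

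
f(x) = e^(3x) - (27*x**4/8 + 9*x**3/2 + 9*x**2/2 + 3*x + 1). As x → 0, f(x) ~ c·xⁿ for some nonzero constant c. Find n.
5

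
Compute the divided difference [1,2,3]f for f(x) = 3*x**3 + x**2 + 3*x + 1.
19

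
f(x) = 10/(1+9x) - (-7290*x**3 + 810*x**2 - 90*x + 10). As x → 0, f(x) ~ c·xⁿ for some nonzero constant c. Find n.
4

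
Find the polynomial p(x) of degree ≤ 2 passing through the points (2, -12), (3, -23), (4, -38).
-2*x**2 - x - 2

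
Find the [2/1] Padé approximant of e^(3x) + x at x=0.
(x**2/2 + 3*x + 1)/(1 - x)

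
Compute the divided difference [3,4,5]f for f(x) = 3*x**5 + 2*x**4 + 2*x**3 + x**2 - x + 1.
2199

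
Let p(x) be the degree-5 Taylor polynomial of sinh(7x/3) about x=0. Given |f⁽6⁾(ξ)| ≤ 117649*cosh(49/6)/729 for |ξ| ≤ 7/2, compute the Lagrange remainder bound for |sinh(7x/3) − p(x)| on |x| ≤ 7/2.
13841287201*cosh(49/6)/33592320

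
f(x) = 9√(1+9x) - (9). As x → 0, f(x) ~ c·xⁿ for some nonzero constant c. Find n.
1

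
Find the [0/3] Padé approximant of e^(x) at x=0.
1/(-x**3/6 + x**2/2 - x + 1)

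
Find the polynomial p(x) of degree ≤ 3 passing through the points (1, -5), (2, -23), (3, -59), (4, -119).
-x**3 - 3*x**2 - 2*x + 1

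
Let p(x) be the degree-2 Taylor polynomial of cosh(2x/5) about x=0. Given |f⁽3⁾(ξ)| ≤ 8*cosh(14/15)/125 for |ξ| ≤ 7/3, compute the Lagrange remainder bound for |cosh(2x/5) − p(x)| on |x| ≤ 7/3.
1372*cosh(14/15)/10125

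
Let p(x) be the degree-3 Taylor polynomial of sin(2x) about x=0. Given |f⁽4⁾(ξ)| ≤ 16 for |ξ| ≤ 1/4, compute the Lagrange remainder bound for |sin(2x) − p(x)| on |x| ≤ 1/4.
1/384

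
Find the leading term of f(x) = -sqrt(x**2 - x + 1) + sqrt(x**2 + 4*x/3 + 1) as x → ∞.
7/6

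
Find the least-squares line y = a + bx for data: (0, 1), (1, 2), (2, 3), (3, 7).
a = 2/5, b = 19/10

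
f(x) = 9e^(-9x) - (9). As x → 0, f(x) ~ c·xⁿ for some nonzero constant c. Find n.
1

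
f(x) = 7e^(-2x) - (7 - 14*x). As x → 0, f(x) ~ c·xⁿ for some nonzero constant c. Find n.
2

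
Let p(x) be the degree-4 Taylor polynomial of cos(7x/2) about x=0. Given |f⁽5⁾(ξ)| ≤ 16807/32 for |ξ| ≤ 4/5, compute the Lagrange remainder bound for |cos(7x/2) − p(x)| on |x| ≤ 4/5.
67228/46875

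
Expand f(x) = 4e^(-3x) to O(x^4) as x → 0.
4 - 12*x + 18*x**2 - 18*x**3 + O(x**4)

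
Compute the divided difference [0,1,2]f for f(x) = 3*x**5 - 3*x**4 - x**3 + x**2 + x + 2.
22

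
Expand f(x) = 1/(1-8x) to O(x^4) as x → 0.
1 + 8*x + 64*x**2 + 512*x**3 + O(x**4)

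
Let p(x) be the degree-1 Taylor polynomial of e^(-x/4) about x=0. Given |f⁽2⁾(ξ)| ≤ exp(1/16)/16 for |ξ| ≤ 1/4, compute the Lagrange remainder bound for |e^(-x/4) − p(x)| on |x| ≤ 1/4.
exp(1/16)/512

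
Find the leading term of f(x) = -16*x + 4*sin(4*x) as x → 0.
-128*x**3/3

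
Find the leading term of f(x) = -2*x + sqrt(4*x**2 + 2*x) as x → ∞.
1/2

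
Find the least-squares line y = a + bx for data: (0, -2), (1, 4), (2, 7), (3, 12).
a = -3/2, b = 9/2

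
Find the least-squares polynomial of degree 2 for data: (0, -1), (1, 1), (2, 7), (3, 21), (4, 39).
-31/35 + (-10/7)x + (20/7)x²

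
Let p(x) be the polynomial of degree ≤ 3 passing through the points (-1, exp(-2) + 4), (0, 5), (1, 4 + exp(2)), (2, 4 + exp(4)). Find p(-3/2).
((-5*exp(4) + 29 + 21*exp(2))*exp(2) + 35)*exp(-2)/16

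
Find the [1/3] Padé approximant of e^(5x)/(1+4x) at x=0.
(55*x/28 + 1)/(2425*x**3/168 - 265*x**2/28 + 27*x/28 + 1)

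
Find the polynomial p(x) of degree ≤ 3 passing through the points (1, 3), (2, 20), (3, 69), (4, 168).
3*x**3 - 2*x**2 + 2*x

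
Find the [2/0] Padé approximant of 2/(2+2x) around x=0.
x**2 - x + 1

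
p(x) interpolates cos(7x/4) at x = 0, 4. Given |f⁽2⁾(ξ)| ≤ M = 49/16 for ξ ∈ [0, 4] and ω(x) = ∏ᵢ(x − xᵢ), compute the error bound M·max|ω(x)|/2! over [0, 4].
49/8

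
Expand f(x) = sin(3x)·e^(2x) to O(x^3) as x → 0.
3*x + 6*x**2 + O(x**3)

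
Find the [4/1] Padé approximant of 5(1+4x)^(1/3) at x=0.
(1280*x**4/243 - 512*x**3/81 + 32*x**2/3 + 64*x/3 + 5)/(44*x/15 + 1)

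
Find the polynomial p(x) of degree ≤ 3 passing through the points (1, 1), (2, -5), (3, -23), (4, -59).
-x**3 + x + 1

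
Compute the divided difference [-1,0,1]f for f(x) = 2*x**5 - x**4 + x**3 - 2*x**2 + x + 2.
-3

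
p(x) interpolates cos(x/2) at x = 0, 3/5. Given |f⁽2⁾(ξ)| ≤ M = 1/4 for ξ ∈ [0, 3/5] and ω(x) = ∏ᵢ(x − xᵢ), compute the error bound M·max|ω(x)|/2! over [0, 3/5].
9/800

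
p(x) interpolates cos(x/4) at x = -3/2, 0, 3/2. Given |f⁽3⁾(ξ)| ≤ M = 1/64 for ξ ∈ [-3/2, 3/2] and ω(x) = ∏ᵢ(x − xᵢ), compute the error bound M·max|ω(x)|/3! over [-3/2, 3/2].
sqrt(3)/512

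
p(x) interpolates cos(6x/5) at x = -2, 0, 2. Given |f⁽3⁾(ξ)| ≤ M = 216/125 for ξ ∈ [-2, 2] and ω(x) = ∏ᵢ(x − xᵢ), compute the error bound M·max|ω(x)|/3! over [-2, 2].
64*sqrt(3)/125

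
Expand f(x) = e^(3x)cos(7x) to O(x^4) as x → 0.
1 + 3*x - 20*x**2 - 69*x**3 + O(x**4)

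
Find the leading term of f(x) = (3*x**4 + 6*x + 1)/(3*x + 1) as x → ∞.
x**3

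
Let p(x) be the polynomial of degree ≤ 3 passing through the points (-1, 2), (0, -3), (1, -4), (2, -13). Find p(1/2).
-13/4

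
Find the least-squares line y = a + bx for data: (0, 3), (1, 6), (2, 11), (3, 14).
a = 14/5, b = 19/5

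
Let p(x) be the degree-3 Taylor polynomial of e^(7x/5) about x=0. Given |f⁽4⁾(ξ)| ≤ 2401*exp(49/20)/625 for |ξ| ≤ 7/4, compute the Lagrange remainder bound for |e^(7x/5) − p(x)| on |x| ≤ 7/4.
5764801*exp(49/20)/3840000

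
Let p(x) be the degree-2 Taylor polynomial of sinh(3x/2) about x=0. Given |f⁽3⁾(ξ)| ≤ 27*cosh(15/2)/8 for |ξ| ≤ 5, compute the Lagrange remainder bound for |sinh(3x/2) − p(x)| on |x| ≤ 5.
1125*cosh(15/2)/16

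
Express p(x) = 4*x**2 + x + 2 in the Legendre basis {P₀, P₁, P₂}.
(10/3)P₀ + P₁ + (8/3)P₂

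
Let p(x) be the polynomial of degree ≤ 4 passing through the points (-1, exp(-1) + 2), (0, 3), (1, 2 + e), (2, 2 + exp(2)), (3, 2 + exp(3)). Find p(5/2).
(-5 + e*(-70*e + 284 + 35*exp(3) + 140*exp(2)))*exp(-1)/128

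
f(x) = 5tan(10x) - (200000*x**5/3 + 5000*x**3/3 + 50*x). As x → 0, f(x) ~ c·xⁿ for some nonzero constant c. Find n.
7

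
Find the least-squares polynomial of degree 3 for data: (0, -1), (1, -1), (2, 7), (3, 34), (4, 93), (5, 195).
-64/63 + (85/378)x + (-19/9)x² + (107/54)x³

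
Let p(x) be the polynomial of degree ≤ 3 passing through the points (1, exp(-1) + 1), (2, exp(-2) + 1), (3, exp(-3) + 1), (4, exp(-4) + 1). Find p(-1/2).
(-189*exp(2) - 35 + 135*e + 16*exp(4) + 105*exp(3))*exp(-4)/16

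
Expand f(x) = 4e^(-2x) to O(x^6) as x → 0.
4 - 8*x + 8*x**2 - 16*x**3/3 + 8*x**4/3 - 16*x**5/15 + O(x**6)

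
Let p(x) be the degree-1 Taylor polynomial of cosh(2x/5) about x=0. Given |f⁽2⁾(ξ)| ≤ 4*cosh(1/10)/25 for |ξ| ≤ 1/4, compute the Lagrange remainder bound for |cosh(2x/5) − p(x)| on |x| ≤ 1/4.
cosh(1/10)/200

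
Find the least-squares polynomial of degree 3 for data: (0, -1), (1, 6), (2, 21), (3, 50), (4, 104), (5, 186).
-17/18 + (4085/756)x + (31/126)x² + (133/108)x³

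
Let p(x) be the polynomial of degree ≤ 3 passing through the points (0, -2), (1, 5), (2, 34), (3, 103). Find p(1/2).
-1/8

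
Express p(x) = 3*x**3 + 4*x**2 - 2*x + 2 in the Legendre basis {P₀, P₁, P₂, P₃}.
(10/3)P₀ + (-1/5)P₁ + (8/3)P₂ + (6/5)P₃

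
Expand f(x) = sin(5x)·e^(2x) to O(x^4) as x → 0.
5*x + 10*x**2 - 65*x**3/6 + O(x**4)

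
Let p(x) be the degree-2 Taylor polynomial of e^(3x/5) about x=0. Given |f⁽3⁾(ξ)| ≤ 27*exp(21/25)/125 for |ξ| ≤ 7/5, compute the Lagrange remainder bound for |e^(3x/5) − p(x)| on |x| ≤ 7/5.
3087*exp(21/25)/31250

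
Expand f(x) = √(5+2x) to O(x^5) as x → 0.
sqrt(5) + sqrt(5)*x/5 - sqrt(5)*x**2/50 + sqrt(5)*x**3/250 - sqrt(5)*x**4/1000 + O(x**5)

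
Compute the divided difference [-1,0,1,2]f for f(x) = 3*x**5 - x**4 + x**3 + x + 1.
14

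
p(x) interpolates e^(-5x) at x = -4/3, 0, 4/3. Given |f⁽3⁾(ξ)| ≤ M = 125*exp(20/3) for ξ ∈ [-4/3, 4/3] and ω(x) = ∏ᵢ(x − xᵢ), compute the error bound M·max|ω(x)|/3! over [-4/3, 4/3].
8000*sqrt(3)*exp(20/3)/729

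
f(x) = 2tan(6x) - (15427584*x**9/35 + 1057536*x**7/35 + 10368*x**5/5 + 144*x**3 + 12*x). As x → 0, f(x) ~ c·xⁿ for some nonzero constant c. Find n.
11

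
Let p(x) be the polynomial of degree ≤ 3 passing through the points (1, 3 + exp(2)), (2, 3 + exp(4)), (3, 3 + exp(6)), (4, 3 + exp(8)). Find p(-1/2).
-35*exp(8)/16 - 189*exp(4)/16 + 3 + 105*exp(2)/16 + 135*exp(6)/16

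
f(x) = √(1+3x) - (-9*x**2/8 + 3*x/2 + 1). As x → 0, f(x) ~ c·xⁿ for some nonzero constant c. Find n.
3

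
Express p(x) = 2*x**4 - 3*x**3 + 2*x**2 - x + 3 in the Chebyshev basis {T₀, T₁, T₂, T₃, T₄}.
(19/4)T₀ + (-13/4)T₁ + (2)T₂ + (-3/4)T₃ + (1/4)T₄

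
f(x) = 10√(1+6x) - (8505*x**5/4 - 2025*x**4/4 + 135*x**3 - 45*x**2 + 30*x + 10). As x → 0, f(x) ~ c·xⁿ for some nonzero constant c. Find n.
6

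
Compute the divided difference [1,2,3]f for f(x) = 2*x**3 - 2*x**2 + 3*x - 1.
10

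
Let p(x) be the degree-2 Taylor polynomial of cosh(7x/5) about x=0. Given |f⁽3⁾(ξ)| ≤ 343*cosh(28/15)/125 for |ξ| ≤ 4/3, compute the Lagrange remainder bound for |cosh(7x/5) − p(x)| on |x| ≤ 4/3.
10976*cosh(28/15)/10125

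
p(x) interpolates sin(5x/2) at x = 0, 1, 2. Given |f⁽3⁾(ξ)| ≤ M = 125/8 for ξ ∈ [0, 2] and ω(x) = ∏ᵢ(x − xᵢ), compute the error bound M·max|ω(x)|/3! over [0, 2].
125*sqrt(3)/216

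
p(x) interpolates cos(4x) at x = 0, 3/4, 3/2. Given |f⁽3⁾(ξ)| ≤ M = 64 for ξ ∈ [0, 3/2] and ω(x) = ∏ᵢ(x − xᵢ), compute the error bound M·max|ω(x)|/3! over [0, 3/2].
sqrt(3)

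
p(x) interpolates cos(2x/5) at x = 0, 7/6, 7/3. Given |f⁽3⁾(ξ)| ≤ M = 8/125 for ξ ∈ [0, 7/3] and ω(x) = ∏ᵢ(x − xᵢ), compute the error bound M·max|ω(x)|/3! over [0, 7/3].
343*sqrt(3)/91125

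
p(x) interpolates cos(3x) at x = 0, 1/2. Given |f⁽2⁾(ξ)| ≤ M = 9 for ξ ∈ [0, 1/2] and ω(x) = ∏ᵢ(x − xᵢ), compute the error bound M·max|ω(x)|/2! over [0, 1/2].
9/32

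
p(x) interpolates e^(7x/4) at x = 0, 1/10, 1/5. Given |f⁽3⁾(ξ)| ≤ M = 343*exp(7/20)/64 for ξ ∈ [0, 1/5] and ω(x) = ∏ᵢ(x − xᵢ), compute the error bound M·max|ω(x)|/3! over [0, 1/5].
343*sqrt(3)*exp(7/20)/1728000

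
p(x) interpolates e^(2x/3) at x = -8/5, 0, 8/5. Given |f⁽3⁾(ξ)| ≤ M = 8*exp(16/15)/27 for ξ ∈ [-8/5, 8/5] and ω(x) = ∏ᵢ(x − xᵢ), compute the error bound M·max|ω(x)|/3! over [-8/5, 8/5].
4096*sqrt(3)*exp(16/15)/91125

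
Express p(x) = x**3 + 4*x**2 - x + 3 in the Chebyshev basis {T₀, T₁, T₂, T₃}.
(5)T₀ + (-1/4)T₁ + (2)T₂ + (1/4)T₃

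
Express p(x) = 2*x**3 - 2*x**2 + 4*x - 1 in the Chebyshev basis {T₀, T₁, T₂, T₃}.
(-2)T₀ + (11/2)T₁ - T₂ + (1/2)T₃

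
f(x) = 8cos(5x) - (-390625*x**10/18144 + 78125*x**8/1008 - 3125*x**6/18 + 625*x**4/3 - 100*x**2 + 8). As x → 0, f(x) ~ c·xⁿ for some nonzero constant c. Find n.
12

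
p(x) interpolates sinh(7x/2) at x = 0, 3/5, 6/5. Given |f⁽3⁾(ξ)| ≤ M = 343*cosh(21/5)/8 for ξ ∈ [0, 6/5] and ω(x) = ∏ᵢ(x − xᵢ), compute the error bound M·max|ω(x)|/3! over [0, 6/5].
343*sqrt(3)*cosh(21/5)/1000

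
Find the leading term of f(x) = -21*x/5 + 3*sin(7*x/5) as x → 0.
-343*x**3/250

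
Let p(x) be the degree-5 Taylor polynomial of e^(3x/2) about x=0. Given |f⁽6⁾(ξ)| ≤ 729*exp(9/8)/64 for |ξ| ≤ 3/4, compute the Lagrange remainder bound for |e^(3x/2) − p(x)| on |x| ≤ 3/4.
59049*exp(9/8)/20971520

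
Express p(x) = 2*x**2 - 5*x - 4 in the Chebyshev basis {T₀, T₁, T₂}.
(-3)T₀ + (-5)T₁ + T₂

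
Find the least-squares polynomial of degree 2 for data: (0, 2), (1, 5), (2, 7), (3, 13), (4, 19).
78/35 + (47/35)x + (5/7)x²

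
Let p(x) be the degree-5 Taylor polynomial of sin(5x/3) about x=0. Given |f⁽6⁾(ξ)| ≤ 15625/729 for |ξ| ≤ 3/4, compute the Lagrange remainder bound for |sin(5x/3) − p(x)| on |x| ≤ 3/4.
3125/589824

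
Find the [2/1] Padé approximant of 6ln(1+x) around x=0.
x*(x + 6)/(2*x/3 + 1)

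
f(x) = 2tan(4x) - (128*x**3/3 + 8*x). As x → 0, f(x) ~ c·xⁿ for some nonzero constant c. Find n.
5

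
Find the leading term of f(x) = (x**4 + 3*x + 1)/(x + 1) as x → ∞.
x**3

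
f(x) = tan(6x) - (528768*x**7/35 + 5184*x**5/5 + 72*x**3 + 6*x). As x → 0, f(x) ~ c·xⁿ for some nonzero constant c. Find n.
9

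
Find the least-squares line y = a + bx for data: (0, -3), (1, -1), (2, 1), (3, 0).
a = -12/5, b = 11/10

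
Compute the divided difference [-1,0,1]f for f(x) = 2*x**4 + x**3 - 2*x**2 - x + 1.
0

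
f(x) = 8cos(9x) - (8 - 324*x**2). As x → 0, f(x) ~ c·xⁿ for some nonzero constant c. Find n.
4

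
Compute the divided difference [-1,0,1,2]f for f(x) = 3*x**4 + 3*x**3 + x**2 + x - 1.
9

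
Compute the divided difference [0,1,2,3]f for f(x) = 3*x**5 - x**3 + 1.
74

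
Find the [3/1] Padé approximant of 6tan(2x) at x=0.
16*x**3 + 12*x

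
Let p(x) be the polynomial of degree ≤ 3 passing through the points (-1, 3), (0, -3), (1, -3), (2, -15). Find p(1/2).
-21/8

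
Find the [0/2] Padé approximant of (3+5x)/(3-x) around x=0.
1/(10*x**2/3 - 2*x + 1)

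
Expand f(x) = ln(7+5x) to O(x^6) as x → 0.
log(7) + 5*x/7 - 25*x**2/98 + 125*x**3/1029 - 625*x**4/9604 + 625*x**5/16807 + O(x**6)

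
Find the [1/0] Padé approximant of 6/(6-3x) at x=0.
x/2 + 1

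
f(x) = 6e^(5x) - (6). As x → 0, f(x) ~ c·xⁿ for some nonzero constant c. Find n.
1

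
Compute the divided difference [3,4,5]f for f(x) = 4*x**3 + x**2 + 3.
49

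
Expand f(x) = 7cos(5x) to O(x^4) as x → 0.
7 - 175*x**2/2 + O(x**4)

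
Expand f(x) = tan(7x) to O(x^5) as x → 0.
7*x + 343*x**3/3 + O(x**5)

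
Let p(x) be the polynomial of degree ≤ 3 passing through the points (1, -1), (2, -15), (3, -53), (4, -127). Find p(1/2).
3/4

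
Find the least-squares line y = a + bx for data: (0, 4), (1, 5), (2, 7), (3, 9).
a = 37/10, b = 17/10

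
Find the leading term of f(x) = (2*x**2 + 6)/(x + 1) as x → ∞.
2*x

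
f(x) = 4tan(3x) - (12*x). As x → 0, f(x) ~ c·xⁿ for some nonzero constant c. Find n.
3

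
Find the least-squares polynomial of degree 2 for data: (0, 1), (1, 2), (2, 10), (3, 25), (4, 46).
32/35 + (-149/70)x + (47/14)x²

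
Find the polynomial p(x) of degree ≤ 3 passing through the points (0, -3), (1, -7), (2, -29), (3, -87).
-3*x**3 - x - 3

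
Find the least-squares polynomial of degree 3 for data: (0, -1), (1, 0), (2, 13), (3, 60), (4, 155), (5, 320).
-59/63 + (19/189)x + (-23/9)x² + (83/27)x³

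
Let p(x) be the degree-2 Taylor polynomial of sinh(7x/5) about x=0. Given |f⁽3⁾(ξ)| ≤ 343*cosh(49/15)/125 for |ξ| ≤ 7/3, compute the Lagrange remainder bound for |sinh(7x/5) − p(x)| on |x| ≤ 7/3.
117649*cosh(49/15)/20250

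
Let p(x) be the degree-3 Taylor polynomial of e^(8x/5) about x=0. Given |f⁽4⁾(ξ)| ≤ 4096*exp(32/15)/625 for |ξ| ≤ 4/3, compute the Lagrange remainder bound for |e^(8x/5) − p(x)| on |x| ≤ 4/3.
131072*exp(32/15)/151875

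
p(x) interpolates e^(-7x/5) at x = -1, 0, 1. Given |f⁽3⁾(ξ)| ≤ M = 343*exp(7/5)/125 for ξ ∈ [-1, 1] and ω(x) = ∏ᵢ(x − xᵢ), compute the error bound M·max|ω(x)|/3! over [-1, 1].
343*sqrt(3)*exp(7/5)/3375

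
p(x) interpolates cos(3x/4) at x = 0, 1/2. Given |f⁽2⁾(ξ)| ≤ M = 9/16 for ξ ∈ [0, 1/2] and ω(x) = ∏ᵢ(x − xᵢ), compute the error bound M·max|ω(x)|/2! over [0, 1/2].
9/512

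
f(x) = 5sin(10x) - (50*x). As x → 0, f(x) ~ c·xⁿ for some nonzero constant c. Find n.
3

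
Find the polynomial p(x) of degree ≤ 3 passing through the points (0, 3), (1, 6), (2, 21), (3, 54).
x**3 + 3*x**2 - x + 3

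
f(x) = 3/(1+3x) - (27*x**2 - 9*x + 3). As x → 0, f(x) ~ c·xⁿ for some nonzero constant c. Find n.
3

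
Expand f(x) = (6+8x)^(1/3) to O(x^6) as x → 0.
6**(1/3) + 4*6**(1/3)*x/9 - 16*6**(1/3)*x**2/81 + 320*6**(1/3)*x**3/2187 - 2560*6**(1/3)*x**4/19683 + 22528*6**(1/3)*x**5/177147 + O(x**6)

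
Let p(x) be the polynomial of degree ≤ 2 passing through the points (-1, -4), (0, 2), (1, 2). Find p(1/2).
11/4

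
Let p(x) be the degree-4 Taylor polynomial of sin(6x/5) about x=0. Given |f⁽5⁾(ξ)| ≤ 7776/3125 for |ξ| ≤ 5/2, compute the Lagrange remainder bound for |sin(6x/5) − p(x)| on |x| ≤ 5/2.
81/40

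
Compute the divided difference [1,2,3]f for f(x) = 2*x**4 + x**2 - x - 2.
51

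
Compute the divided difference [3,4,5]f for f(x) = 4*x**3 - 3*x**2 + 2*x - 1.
45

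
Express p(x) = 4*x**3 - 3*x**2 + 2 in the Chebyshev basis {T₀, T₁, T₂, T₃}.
(1/2)T₀ + (3)T₁ + (-3/2)T₂ + T₃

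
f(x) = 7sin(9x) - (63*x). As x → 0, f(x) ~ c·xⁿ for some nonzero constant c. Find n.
3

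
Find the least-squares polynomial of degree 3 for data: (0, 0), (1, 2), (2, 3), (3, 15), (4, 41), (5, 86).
37/126 + (1265/756)x + (-35/18)x² + (109/108)x³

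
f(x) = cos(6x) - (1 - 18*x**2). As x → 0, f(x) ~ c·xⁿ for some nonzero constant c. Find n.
4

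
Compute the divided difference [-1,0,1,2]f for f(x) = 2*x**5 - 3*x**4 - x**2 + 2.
4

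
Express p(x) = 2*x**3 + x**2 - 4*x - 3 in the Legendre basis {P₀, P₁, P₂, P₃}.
(-8/3)P₀ + (-14/5)P₁ + (2/3)P₂ + (4/5)P₃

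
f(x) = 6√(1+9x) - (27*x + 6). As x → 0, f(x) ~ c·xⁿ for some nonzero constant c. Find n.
2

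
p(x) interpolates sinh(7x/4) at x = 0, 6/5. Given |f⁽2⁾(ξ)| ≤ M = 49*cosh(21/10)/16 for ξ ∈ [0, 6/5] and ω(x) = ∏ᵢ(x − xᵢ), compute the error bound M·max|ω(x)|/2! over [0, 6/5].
441*cosh(21/10)/800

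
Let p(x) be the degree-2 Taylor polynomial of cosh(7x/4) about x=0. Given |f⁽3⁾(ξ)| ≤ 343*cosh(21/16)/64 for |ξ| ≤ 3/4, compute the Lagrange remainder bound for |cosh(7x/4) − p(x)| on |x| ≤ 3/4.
3087*cosh(21/16)/8192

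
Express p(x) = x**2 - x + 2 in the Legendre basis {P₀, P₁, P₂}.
(7/3)P₀ - P₁ + (2/3)P₂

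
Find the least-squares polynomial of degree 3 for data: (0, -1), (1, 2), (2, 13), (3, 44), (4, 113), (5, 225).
-52/63 + (446/189)x + (-73/36)x² + (229/108)x³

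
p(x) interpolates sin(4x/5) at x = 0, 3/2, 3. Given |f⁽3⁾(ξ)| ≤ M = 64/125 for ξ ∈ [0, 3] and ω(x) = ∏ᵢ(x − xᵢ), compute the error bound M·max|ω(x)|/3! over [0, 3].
8*sqrt(3)/125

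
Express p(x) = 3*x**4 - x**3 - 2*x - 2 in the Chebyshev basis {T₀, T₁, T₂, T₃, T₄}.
(-7/8)T₀ + (-11/4)T₁ + (3/2)T₂ + (-1/4)T₃ + (3/8)T₄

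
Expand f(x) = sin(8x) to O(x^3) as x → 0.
8*x + O(x**3)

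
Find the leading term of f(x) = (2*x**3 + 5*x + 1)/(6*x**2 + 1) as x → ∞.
x/3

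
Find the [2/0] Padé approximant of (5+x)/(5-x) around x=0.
2*x**2/25 + 2*x/5 + 1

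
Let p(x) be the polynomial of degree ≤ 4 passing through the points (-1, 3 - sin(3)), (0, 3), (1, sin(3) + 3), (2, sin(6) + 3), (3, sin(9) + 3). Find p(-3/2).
63*sin(3)/128 + 35*sin(9)/128 - 45*sin(6)/32 + 3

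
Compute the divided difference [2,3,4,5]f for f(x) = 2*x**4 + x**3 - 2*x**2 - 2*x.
29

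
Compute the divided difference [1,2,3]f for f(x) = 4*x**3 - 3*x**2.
21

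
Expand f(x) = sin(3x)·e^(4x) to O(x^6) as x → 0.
3*x + 12*x**2 + 39*x**3/2 + 14*x**4 - 79*x**5/40 + O(x**6)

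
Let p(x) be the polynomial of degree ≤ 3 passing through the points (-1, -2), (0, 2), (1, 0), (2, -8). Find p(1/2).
7/4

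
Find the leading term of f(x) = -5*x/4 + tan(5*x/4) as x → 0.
125*x**3/192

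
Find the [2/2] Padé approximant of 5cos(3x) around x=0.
(5 - 75*x**2/4)/(3*x**2/4 + 1)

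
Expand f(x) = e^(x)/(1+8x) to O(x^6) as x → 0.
1 - 7*x + 113*x**2/2 - 2711*x**3/6 + 86753*x**4/24 - 3470119*x**5/120 + O(x**6)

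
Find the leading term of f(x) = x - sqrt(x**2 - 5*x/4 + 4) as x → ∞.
5/8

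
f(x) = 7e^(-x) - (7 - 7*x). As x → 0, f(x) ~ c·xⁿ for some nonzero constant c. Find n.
2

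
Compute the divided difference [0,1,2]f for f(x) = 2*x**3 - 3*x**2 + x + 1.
3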